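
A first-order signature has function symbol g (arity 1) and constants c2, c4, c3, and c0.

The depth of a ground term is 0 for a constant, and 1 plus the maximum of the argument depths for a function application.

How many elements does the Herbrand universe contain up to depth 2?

12

Write N_k for the number of ground terms of depth ≤ k. A term of depth ≤ k is either a constant or a function symbol applied to arguments of depth ≤ k−1, so N_k = 4 + N_{k-1}.
N_0 = 4
N_1 = 4 + 4 = 8
N_2 = 4 + 8 = 12
Explicitly: c2, c4, c3, c0, g(c2), g(c4), g(c3), g(c0), g(g(c2)), g(g(c4)), g(g(c3)), g(g(c0)).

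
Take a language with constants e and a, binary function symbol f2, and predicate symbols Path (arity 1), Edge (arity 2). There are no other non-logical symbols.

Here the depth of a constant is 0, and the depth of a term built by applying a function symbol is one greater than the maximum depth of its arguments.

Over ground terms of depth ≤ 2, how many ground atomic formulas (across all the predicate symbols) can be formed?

1482

First count ground terms of depth ≤ 2.
Let N_k = |{terms of depth ≤ k}|. Then N_0 = 2 and N_k = 2 + N_{k-1}^2 for k ≥ 1 (one summand per function symbol, arity giving the exponent).
N_0 = 2
N_1 = 2 + 2^2 = 6
N_2 = 2 + 6^2 = 38
So |H| = 38.
For each predicate symbol, the number of ground atoms is |H| raised to its arity; summing:
  Path: 38;  Edge: 38^2 = 1444
Total ground atoms: 38 + 1444 = 1482.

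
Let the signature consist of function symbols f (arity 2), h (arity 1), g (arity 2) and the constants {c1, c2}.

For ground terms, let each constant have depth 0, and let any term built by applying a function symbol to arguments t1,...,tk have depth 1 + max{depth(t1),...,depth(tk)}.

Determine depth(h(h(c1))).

depth(h(c1)) = 1 + depth(c1) = 1 + 0 = 1
depth(h(h(c1))) = 1 + depth(h(c1)) = 1 + 1 = 2

2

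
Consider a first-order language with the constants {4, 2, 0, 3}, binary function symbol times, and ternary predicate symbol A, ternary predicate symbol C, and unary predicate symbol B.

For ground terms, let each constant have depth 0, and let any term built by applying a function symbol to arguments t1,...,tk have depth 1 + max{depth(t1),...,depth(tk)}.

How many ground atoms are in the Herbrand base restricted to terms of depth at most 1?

First count ground terms of depth ≤ 1.
If N_k denotes the number of depth-≤k ground terms, the 4 constants give N_0 = 4, and each function symbol of arity r contributes N_{k-1}^r new terms at level k: N_k = 4 + N_{k-1}^2.
N_0 = 4
N_1 = 4 + 4^2 = 20
So |H| = 20.
Ground atoms are formed by filling each argument slot of a predicate with a term from H, so an r-ary predicate gives |H|^r atoms:
  A: 20^3 = 8000;  C: 20^3 = 8000;  B: 20
Total ground atoms: 8000 + 8000 + 20 = 16020.

16020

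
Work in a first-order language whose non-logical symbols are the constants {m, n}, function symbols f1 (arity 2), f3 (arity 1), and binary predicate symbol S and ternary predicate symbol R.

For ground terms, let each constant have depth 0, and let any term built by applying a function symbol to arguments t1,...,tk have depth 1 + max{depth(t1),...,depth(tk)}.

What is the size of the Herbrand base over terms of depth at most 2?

410700

First count ground terms of depth ≤ 2.
Write N_k for the number of ground terms of depth ≤ k. A term of depth ≤ k is either a constant or a function symbol applied to arguments of depth ≤ k−1, so N_k = 2 + N_{k-1}^2 + N_{k-1}.
N_0 = 2
N_1 = 2 + 2^2 + 2 = 8
N_2 = 2 + 8^2 + 8 = 74
So |H| = 74.
For each predicate symbol, the number of ground atoms is |H| raised to its arity; summing:
  S: 74^2 = 5476;  R: 74^3 = 405224
Total ground atoms: 5476 + 405224 = 410700.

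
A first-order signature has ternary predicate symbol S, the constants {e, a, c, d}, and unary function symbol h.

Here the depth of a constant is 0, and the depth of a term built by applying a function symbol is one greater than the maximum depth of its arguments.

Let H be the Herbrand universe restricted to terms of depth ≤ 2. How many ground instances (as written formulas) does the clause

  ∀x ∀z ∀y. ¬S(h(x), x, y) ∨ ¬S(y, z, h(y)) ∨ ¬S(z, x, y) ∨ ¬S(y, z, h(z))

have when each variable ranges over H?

Ground terms of depth ≤ 2:
  Count level by level. With function symbols h/1, the terms of depth ≤ k are the 4 constants together with each function applied to depth-≤(k−1) tuples, so N_k = 4 + N_{k-1}.
  N_0 = 4
  N_1 = 4 + 4 = 8
  N_2 = 4 + 8 = 12
So there are 12 ground terms available for substitution.
Each of x, z, y ranges independently over the available ground terms, and distinct assignments produce distinct instances.
Number of ground instances = 12^3 = 1728.

1728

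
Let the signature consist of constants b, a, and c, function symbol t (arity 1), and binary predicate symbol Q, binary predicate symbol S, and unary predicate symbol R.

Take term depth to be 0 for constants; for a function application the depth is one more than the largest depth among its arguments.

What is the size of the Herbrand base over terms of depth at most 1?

First count ground terms of depth ≤ 1.
Write N_k for the number of ground terms of depth ≤ k. A term of depth ≤ k is either a constant or a function symbol applied to arguments of depth ≤ k−1, so N_k = 3 + N_{k-1}.
N_0 = 3
N_1 = 3 + 3 = 6
So |H| = 6.
For each predicate symbol, the number of ground atoms is |H| raised to its arity; summing:
  Q: 6^2 = 36;  S: 6^2 = 36;  R: 6
Total ground atoms: 36 + 36 + 6 = 78.

78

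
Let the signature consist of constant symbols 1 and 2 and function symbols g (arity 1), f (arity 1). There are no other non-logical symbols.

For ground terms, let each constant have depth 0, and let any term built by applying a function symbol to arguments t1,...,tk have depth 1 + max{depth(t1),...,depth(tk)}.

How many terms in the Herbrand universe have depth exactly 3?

16

Count level by level. With function symbols g/1, f/1, the terms of depth ≤ k are the 2 constants together with each function applied to depth-≤(k−1) tuples, so N_k = 2 + N_{k-1} + N_{k-1}.
N_0 = 2
N_1 = 2 + 2 + 2 = 6
N_2 = 2 + 6 + 6 = 14
N_3 = 2 + 14 + 14 = 30
Terms of depth exactly 3: N_3 − N_2 = 30 − 14 = 16.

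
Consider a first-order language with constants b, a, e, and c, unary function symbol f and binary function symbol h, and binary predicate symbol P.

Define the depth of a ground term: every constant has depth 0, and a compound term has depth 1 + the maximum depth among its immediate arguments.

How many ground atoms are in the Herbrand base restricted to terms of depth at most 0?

16

First count ground terms of depth ≤ 0.
If N_k denotes the number of depth-≤k ground terms, the 4 constants give N_0 = 4, and each function symbol of arity r contributes N_{k-1}^r new terms at level k: N_k = 4 + N_{k-1} + N_{k-1}^2.
N_0 = 4
So |H| = 4.
A ground atom is a predicate applied to a tuple of terms from H, so the count is the sum over predicates of |H|^arity:
  P: 4^2 = 16
Total ground atoms: 16.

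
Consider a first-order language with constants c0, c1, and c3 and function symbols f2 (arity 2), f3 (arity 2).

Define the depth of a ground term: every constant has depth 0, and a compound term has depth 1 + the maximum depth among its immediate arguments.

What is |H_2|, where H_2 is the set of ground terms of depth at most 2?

885

Let N_k = |{terms of depth ≤ k}|. Then N_0 = 3 and N_k = 3 + N_{k-1}^2 + N_{k-1}^2 for k ≥ 1 (one summand per function symbol, arity giving the exponent).
N_0 = 3
N_1 = 3 + 3^2 + 3^2 = 21
N_2 = 3 + 21^2 + 21^2 = 885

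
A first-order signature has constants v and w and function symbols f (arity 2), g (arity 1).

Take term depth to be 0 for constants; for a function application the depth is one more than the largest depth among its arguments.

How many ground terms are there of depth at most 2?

74

Count level by level. With function symbols f/2, g/1, the terms of depth ≤ k are the 2 constants together with each function applied to depth-≤(k−1) tuples, so N_k = 2 + N_{k-1}^2 + N_{k-1}.
N_0 = 2
N_1 = 2 + 2^2 + 2 = 8
N_2 = 2 + 8^2 + 8 = 74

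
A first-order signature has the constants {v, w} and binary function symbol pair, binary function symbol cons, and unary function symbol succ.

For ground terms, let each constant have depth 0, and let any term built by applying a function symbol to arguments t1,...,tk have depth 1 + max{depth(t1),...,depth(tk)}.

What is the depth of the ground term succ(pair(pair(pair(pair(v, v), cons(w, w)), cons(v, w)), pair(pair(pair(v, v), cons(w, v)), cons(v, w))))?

5

depth(pair(v, v)) = 1 + max(0, 0) = 1
depth(cons(w, w)) = 1 + max(0, 0) = 1
depth(pair(pair(v, v), cons(w, w))) = 1 + max(1, 1) = 2
depth(cons(v, w)) = 1 + max(0, 0) = 1
depth(pair(pair(pair(v, v), cons(w, w)), cons(v, w))) = 1 + max(2, 1) = 3
depth(cons(w, v)) = 1 + max(0, 0) = 1
depth(pair(pair(v, v), cons(w, v))) = 1 + max(1, 1) = 2
depth(pair(pair(pair(v, v), cons(w, v)), cons(v, w))) = 1 + max(2, 1) = 3
depth(pair(pair(pair(pair(v, v), cons(w, w)), cons(v, w)), pair(pair(pair(v, v), cons(w, v)), cons(v, w)))) = 1 + max(3, 3) = 4
depth(succ(pair(pair(pair(pair(v, v), cons(w, w)), cons(v, w)), pair(pair(pair(v, v), cons(w, v)), cons(v, w))))) = 1 + depth(pair(pair(pair(pair(v, v), cons(w, w)), cons(v, w)), pair(pair(pair(v, v), cons(w, v)), cons(v, w)))) = 1 + 4 = 5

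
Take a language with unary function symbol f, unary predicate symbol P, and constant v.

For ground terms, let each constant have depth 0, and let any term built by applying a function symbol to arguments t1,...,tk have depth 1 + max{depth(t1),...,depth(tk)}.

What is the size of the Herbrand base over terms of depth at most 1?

2

First count ground terms of depth ≤ 1.
Write N_k for the number of ground terms of depth ≤ k. A term of depth ≤ k is either a constant or a function symbol applied to arguments of depth ≤ k−1, so N_k = 1 + N_{k-1}.
N_0 = 1
N_1 = 1 + 1 = 2
Explicitly: v, f(v).
So |H| = 2.
Ground atoms are formed by filling each argument slot of a predicate with a term from H, so an r-ary predicate gives |H|^r atoms:
  P: 2
Total ground atoms: 2.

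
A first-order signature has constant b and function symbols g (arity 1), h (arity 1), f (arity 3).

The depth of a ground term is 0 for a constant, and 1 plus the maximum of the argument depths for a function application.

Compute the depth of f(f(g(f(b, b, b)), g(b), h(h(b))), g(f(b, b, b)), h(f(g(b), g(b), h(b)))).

4

depth(f(b, b, b)) = 1 + max(0, 0, 0) = 1
depth(g(f(b, b, b))) = 1 + depth(f(b, b, b)) = 1 + 1 = 2
depth(g(b)) = 1 + depth(b) = 1 + 0 = 1
depth(h(b)) = 1 + depth(b) = 1 + 0 = 1
depth(h(h(b))) = 1 + depth(h(b)) = 1 + 1 = 2
depth(f(g(f(b, b, b)), g(b), h(h(b)))) = 1 + max(2, 1, 2) = 3
depth(f(g(b), g(b), h(b))) = 1 + max(1, 1, 1) = 2
depth(h(f(g(b), g(b), h(b)))) = 1 + depth(f(g(b), g(b), h(b))) = 1 + 2 = 3
depth(f(f(g(f(b, b, b)), g(b), h(h(b))), g(f(b, b, b)), h(f(g(b), g(b), h(b))))) = 1 + max(3, 2, 3) = 4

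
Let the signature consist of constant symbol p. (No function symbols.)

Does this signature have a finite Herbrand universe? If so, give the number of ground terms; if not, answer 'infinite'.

1

There are no function symbols, so the only ground term is the single constant.
The Herbrand universe is {p}, finite with 1 element.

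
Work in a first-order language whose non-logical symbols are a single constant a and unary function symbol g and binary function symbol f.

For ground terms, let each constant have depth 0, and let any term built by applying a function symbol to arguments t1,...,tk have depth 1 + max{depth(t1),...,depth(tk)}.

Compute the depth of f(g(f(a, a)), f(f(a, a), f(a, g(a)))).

4

depth(f(a, a)) = 1 + max(0, 0) = 1
depth(g(f(a, a))) = 1 + depth(f(a, a)) = 1 + 1 = 2
depth(g(a)) = 1 + depth(a) = 1 + 0 = 1
depth(f(a, g(a))) = 1 + max(0, 1) = 2
depth(f(f(a, a), f(a, g(a)))) = 1 + max(1, 2) = 3
depth(f(g(f(a, a)), f(f(a, a), f(a, g(a))))) = 1 + max(2, 3) = 4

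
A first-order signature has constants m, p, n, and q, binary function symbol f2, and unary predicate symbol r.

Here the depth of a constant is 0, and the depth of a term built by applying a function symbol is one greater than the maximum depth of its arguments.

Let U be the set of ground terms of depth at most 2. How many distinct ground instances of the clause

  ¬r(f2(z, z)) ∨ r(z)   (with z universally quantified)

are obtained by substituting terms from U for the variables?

404

Ground terms of depth ≤ 2:
  Count level by level. With function symbols f2/2, the terms of depth ≤ k are the 4 constants together with each function applied to depth-≤(k−1) tuples, so N_k = 4 + N_{k-1}^2.
  N_0 = 4
  N_1 = 4 + 4^2 = 20
  N_2 = 4 + 20^2 = 404
So there are 404 ground terms available for substitution.
There is 1 variable to instantiate (z),  occurring in at least one literal, so different choices give different ground instances.
Number of ground instances = 404.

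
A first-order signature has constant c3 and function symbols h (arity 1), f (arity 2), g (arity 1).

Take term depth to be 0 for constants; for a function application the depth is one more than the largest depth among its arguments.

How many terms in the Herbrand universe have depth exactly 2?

21

Write N_k for the number of ground terms of depth ≤ k. A term of depth ≤ k is either a constant or a function symbol applied to arguments of depth ≤ k−1, so N_k = 1 + N_{k-1} + N_{k-1}^2 + N_{k-1}.
N_0 = 1
N_1 = 1 + 1 + 1^2 + 1 = 4
N_2 = 1 + 4 + 4^2 + 4 = 25
Terms of depth exactly 2: N_2 − N_1 = 25 − 4 = 21.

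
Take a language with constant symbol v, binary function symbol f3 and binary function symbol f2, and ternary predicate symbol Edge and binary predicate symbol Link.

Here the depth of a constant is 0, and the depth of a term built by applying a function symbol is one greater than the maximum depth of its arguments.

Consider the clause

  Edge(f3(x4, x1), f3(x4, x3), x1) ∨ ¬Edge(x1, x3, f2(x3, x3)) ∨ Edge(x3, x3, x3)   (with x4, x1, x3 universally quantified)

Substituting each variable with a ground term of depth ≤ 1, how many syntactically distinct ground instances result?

27

Ground terms of depth ≤ 1:
  Write N_k for the number of ground terms of depth ≤ k. A term of depth ≤ k is either a constant or a function symbol applied to arguments of depth ≤ k−1, so N_k = 1 + N_{k-1}^2 + N_{k-1}^2.
  N_0 = 1
  N_1 = 1 + 1^2 + 1^2 = 3
So there are 3 ground terms available for substitution.
There are 3 variables to instantiate (x4, x1, x3), each occurring in at least one literal, so different choices give different ground instances.
Number of ground instances = 3^3 = 27.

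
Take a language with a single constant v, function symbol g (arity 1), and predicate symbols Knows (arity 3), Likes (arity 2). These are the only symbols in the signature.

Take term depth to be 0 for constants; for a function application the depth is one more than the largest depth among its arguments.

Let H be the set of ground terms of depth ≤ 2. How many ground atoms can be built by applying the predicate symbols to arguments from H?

36

First count ground terms of depth ≤ 2.
Let N_k = |{terms of depth ≤ k}|. Then N_0 = 1 and N_k = 1 + N_{k-1} for k ≥ 1 (one summand per function symbol, arity giving the exponent).
N_0 = 1
N_1 = 1 + 1 = 2
N_2 = 1 + 2 = 3
So |H| = 3.
A ground atom is a predicate applied to a tuple of terms from H, so the count is the sum over predicates of |H|^arity:
  Knows: 3^3 = 27;  Likes: 3^2 = 9
Total ground atoms: 27 + 9 = 36.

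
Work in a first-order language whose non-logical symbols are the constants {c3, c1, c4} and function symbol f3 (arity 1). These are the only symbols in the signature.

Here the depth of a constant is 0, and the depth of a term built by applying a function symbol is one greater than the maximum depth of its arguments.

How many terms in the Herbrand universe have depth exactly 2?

3

Count level by level. With function symbols f3/1, the terms of depth ≤ k are the 3 constants together with each function applied to depth-≤(k−1) tuples, so N_k = 3 + N_{k-1}.
N_0 = 3
N_1 = 3 + 3 = 6
N_2 = 3 + 6 = 9
Terms of depth exactly 2: N_2 − N_1 = 9 − 6 = 3.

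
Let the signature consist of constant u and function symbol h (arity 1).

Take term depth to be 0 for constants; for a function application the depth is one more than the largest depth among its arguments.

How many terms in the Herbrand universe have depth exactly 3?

1

Count level by level. With function symbols h/1, the terms of depth ≤ k are the 1 constant together with each function applied to depth-≤(k−1) tuples, so N_k = 1 + N_{k-1}.
N_0 = 1
N_1 = 1 + 1 = 2
N_2 = 1 + 2 = 3
N_3 = 1 + 3 = 4
Terms of depth exactly 3: N_3 − N_2 = 4 − 3 = 1.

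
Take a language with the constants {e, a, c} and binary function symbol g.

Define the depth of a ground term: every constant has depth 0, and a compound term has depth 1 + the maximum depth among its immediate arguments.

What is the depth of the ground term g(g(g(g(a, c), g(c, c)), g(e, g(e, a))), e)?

4

depth(g(a, c)) = 1 + max(0, 0) = 1
depth(g(c, c)) = 1 + max(0, 0) = 1
depth(g(g(a, c), g(c, c))) = 1 + max(1, 1) = 2
depth(g(e, a)) = 1 + max(0, 0) = 1
depth(g(e, g(e, a))) = 1 + max(0, 1) = 2
depth(g(g(g(a, c), g(c, c)), g(e, g(e, a)))) = 1 + max(2, 2) = 3
depth(g(g(g(g(a, c), g(c, c)), g(e, g(e, a))), e)) = 1 + max(3, 0) = 4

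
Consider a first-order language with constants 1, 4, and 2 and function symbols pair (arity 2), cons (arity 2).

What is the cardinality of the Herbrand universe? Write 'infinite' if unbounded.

infinite

The signature has at least one function symbol (pair, arity 2) and at least one constant (1).
Iterating pair gives infinitely many distinct ground terms: 1, pair(1, 1), pair(pair(1, 1), pair(1, 1)), ...
So the Herbrand universe is infinite.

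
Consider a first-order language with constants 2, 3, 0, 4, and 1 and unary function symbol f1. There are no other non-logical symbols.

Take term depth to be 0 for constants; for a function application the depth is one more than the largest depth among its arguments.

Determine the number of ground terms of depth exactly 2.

Write N_k for the number of ground terms of depth ≤ k. A term of depth ≤ k is either a constant or a function symbol applied to arguments of depth ≤ k−1, so N_k = 5 + N_{k-1}.
N_0 = 5
N_1 = 5 + 5 = 10
N_2 = 5 + 10 = 15
Terms of depth exactly 2: N_2 − N_1 = 15 − 10 = 5.

5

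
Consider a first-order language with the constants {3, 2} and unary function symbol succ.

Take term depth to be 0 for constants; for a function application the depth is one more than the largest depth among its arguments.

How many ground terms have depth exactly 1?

2

Let N_k count ground terms of depth at most k. Each non-constant term of depth ≤ k is some function symbol applied to depth-≤(k−1) arguments, giving N_k = 2 + N_{k-1}.
N_0 = 2
N_1 = 2 + 2 = 4
Terms of depth exactly 1: N_1 − N_0 = 4 − 2 = 2.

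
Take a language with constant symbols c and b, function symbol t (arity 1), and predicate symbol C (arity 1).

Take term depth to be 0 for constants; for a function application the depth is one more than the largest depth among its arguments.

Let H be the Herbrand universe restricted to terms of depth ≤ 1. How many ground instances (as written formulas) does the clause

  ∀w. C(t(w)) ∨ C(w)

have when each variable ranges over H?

4

Ground terms of depth ≤ 1:
  Write N_k for the number of ground terms of depth ≤ k. A term of depth ≤ k is either a constant or a function symbol applied to arguments of depth ≤ k−1, so N_k = 2 + N_{k-1}.
  N_0 = 2
  N_1 = 2 + 2 = 4
  Explicitly: c, b, t(c), t(b).
So there are 4 ground terms available for substitution.
The variable w ranges independently over the available ground terms, and distinct assignments produce distinct instances.
Number of ground instances = 4.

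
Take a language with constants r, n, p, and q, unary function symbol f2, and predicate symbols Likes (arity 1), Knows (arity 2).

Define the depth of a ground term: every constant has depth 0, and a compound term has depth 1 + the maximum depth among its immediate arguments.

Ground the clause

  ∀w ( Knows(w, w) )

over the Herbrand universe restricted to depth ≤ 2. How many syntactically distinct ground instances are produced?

12

Ground terms of depth ≤ 2:
  Let N_k count ground terms of depth at most k. Each non-constant term of depth ≤ k is some function symbol applied to depth-≤(k−1) arguments, giving N_k = 4 + N_{k-1}.
  N_0 = 4
  N_1 = 4 + 4 = 8
  N_2 = 4 + 8 = 12
  Explicitly: r, n, p, q, f2(r), f2(n), f2(p), f2(q), f2(f2(r)), f2(f2(n)), f2(f2(p)), f2(f2(q)).
So there are 12 ground terms available for substitution.
There is 1 variable to instantiate (w),  occurring in at least one literal, so different choices give different ground instances.
Number of ground instances = 12.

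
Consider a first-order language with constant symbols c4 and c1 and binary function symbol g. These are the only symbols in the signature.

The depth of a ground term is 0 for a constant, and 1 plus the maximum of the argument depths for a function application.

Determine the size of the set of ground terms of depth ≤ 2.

38

Write N_k for the number of ground terms of depth ≤ k. A term of depth ≤ k is either a constant or a function symbol applied to arguments of depth ≤ k−1, so N_k = 2 + N_{k-1}^2.
N_0 = 2
N_1 = 2 + 2^2 = 6
N_2 = 2 + 6^2 = 38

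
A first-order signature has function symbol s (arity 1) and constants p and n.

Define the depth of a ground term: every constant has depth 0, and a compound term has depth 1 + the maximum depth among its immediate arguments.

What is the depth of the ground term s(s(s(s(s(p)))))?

depth(s(p)) = 1 + depth(p) = 1 + 0 = 1
depth(s(s(p))) = 1 + depth(s(p)) = 1 + 1 = 2
depth(s(s(s(p)))) = 1 + depth(s(s(p))) = 1 + 2 = 3
depth(s(s(s(s(p))))) = 1 + depth(s(s(s(p)))) = 1 + 3 = 4
depth(s(s(s(s(s(p)))))) = 1 + depth(s(s(s(s(p))))) = 1 + 4 = 5

5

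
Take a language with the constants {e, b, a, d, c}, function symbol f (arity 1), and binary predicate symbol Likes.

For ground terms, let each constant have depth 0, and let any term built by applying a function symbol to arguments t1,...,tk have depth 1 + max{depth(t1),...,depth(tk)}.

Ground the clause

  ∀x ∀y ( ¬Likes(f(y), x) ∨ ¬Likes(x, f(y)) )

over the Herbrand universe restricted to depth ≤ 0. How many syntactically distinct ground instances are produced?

25

Ground terms of depth ≤ 0:
  If N_k denotes the number of depth-≤k ground terms, the 5 constants give N_0 = 5, and each function symbol of arity r contributes N_{k-1}^r new terms at level k: N_k = 5 + N_{k-1}.
  N_0 = 5
So there are 5 ground terms available for substitution.
The clause has 2 distinct variables (x, y), each appearing in the body. In the free term algebra distinct substitutions yield syntactically distinct ground instances.
Number of ground instances = 5^2 = 25.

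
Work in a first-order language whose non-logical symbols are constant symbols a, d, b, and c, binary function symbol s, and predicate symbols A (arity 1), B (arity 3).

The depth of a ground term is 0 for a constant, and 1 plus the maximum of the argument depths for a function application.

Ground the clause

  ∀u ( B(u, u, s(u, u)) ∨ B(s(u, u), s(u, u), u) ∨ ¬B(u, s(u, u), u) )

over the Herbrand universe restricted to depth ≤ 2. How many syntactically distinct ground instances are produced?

Ground terms of depth ≤ 2:
  Write N_k for the number of ground terms of depth ≤ k. A term of depth ≤ k is either a constant or a function symbol applied to arguments of depth ≤ k−1, so N_k = 4 + N_{k-1}^2.
  N_0 = 4
  N_1 = 4 + 4^2 = 20
  N_2 = 4 + 20^2 = 404
So there are 404 ground terms available for substitution.
The body mentions the single quantified variable u; since ground terms form a free algebra, no two substitutions collapse to the same formula.
Number of ground instances = 404.

404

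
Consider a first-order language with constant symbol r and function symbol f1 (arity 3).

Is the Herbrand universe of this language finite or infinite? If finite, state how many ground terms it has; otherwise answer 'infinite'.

infinite

The signature has at least one function symbol (f1, arity 3) and at least one constant (r).
Iterating f1 gives infinitely many distinct ground terms: r, f1(r, r, r), f1(f1(r, r, r), f1(r, r, r), f1(r, r, r)), ...
So the Herbrand universe is infinite.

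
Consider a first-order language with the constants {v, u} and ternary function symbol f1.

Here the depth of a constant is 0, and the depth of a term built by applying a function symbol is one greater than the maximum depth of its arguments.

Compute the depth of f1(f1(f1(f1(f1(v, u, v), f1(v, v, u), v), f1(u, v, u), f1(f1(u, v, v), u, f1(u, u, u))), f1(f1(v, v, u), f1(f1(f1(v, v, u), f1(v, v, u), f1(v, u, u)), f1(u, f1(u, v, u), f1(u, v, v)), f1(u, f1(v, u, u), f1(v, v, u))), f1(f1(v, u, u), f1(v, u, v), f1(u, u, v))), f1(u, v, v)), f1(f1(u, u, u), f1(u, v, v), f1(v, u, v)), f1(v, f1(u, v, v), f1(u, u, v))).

6

depth(f1(v, u, v)) = 1 + max(0, 0, 0) = 1
depth(f1(v, v, u)) = 1 + max(0, 0, 0) = 1
depth(f1(f1(v, u, v), f1(v, v, u), v)) = 1 + max(1, 1, 0) = 2
depth(f1(u, v, u)) = 1 + max(0, 0, 0) = 1
depth(f1(u, v, v)) = 1 + max(0, 0, 0) = 1
depth(f1(u, u, u)) = 1 + max(0, 0, 0) = 1
depth(f1(f1(u, v, v), u, f1(u, u, u))) = 1 + max(1, 0, 1) = 2
depth(f1(f1(f1(v, u, v), f1(v, v, u), v), f1(u, v, u), f1(f1(u, v, v), u, f1(u, u, u)))) = 1 + max(2, 1, 2) = 3
depth(f1(v, u, u)) = 1 + max(0, 0, 0) = 1
depth(f1(f1(v, v, u), f1(v, v, u), f1(v, u, u))) = 1 + max(1, 1, 1) = 2
depth(f1(u, f1(u, v, u), f1(u, v, v))) = 1 + max(0, 1, 1) = 2
depth(f1(u, f1(v, u, u), f1(v, v, u))) = 1 + max(0, 1, 1) = 2
depth(f1(f1(f1(v, v, u), f1(v, v, u), f1(v, u, u)), f1(u, f1(u, v, u), f1(u, v, v)), f1(u, f1(v, u, u), f1(v, v, u)))) = 1 + max(2, 2, 2) = 3
depth(f1(u, u, v)) = 1 + max(0, 0, 0) = 1
depth(f1(f1(v, u, u), f1(v, u, v), f1(u, u, v))) = 1 + max(1, 1, 1) = 2
depth(f1(f1(v, v, u), f1(f1(f1(v, v, u), f1(v, v, u), f1(v, u, u)), f1(u, f1(u, v, u), f1(u, v, v)), f1(u, f1(v, u, u), f1(v, v, u))), f1(f1(v, u, u), f1(v, u, v), f1(u, u, v)))) = 1 + max(1, 3, 2) = 4
depth(f1(f1(f1(f1(v, u, v), f1(v, v, u), v), f1(u, v, u), f1(f1(u, v, v), u, f1(u, u, u))), f1(f1(v, v, u), f1(f1(f1(v, v, u), f1(v, v, u), f1(v, u, u)), f1(u, f1(u, v, u), f1(u, v, v)), f1(u, f1(v, u, u), f1(v, v, u))), f1(f1(v, u, u), f1(v, u, v), f1(u, u, v))), f1(u, v, v))) = 1 + max(3, 4, 1) = 5
depth(f1(f1(u, u, u), f1(u, v, v), f1(v, u, v))) = 1 + max(1, 1, 1) = 2
depth(f1(v, f1(u, v, v), f1(u, u, v))) = 1 + max(0, 1, 1) = 2
depth(f1(f1(f1(f1(f1(v, u, v), f1(v, v, u), v), f1(u, v, u), f1(f1(u, v, v), u, f1(u, u, u))), f1(f1(v, v, u), f1(f1(f1(v, v, u), f1(v, v, u), f1(v, u, u)), f1(u, f1(u, v, u), f1(u, v, v)), f1(u, f1(v, u, u), f1(v, v, u))), f1(f1(v, u, u), f1(v, u, v), f1(u, u, v))), f1(u, v, v)), f1(f1(u, u, u), f1(u, v, v), f1(v, u, v)), f1(v, f1(u, v, v), f1(u, u, v)))) = 1 + max(5, 2, 2) = 6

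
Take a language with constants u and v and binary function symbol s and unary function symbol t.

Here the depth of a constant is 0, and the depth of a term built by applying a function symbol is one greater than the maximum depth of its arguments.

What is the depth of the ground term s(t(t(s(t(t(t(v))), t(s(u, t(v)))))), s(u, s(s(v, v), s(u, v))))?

depth(t(v)) = 1 + depth(v) = 1 + 0 = 1
depth(t(t(v))) = 1 + depth(t(v)) = 1 + 1 = 2
depth(t(t(t(v)))) = 1 + depth(t(t(v))) = 1 + 2 = 3
depth(s(u, t(v))) = 1 + max(0, 1) = 2
depth(t(s(u, t(v)))) = 1 + depth(s(u, t(v))) = 1 + 2 = 3
depth(s(t(t(t(v))), t(s(u, t(v))))) = 1 + max(3, 3) = 4
depth(t(s(t(t(t(v))), t(s(u, t(v)))))) = 1 + depth(s(t(t(t(v))), t(s(u, t(v))))) = 1 + 4 = 5
depth(t(t(s(t(t(t(v))), t(s(u, t(v))))))) = 1 + depth(t(s(t(t(t(v))), t(s(u, t(v)))))) = 1 + 5 = 6
depth(s(v, v)) = 1 + max(0, 0) = 1
depth(s(u, v)) = 1 + max(0, 0) = 1
depth(s(s(v, v), s(u, v))) = 1 + max(1, 1) = 2
depth(s(u, s(s(v, v), s(u, v)))) = 1 + max(0, 2) = 3
depth(s(t(t(s(t(t(t(v))), t(s(u, t(v)))))), s(u, s(s(v, v), s(u, v))))) = 1 + max(6, 3) = 7

7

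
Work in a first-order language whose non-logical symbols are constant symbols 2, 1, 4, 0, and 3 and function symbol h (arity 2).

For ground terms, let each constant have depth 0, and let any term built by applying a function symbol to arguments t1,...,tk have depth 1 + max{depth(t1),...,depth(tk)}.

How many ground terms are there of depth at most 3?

819030

Count level by level. With function symbols h/2, the terms of depth ≤ k are the 5 constants together with each function applied to depth-≤(k−1) tuples, so N_k = 5 + N_{k-1}^2.
N_0 = 5
N_1 = 5 + 5^2 = 30
N_2 = 5 + 30^2 = 905
N_3 = 5 + 905^2 = 819030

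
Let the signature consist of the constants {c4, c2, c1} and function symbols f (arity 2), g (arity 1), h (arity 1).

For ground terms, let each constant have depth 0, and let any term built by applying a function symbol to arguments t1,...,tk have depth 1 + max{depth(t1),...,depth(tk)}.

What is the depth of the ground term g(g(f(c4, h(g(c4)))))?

5

depth(g(c4)) = 1 + depth(c4) = 1 + 0 = 1
depth(h(g(c4))) = 1 + depth(g(c4)) = 1 + 1 = 2
depth(f(c4, h(g(c4)))) = 1 + max(0, 2) = 3
depth(g(f(c4, h(g(c4))))) = 1 + depth(f(c4, h(g(c4)))) = 1 + 3 = 4
depth(g(g(f(c4, h(g(c4)))))) = 1 + depth(g(f(c4, h(g(c4))))) = 1 + 4 = 5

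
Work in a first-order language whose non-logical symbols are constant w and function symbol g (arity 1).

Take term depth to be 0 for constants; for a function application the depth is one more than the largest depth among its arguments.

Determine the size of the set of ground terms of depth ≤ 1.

2

Write N_k for the number of ground terms of depth ≤ k. A term of depth ≤ k is either a constant or a function symbol applied to arguments of depth ≤ k−1, so N_k = 1 + N_{k-1}.
N_0 = 1
N_1 = 1 + 1 = 2
Explicitly: w, g(w).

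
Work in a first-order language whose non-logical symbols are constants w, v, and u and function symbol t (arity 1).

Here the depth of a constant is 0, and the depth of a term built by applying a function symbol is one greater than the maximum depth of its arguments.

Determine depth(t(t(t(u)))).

depth(t(u)) = 1 + depth(u) = 1 + 0 = 1
depth(t(t(u))) = 1 + depth(t(u)) = 1 + 1 = 2
depth(t(t(t(u)))) = 1 + depth(t(t(u))) = 1 + 2 = 3

3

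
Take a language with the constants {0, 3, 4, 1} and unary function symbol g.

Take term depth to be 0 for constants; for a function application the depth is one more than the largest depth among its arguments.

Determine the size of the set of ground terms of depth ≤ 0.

4

Write N_k for the number of ground terms of depth ≤ k. A term of depth ≤ k is either a constant or a function symbol applied to arguments of depth ≤ k−1, so N_k = 4 + N_{k-1}.
N_0 = 4
Explicitly: 0, 3, 4, 1.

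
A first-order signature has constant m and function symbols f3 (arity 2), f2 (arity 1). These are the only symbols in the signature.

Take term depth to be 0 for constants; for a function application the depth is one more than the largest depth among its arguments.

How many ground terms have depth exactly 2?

10

Count level by level. With function symbols f3/2, f2/1, the terms of depth ≤ k are the 1 constant together with each function applied to depth-≤(k−1) tuples, so N_k = 1 + N_{k-1}^2 + N_{k-1}.
N_0 = 1
N_1 = 1 + 1^2 + 1 = 3
N_2 = 1 + 3^2 + 3 = 13
Terms of depth exactly 2: N_2 − N_1 = 13 − 3 = 10.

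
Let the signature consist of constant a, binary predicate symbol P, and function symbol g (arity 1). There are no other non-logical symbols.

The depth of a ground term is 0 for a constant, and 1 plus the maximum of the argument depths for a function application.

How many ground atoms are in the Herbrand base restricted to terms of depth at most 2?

First count ground terms of depth ≤ 2.
Let N_k = |{terms of depth ≤ k}|. Then N_0 = 1 and N_k = 1 + N_{k-1} for k ≥ 1 (one summand per function symbol, arity giving the exponent).
N_0 = 1
N_1 = 1 + 1 = 2
N_2 = 1 + 2 = 3
Explicitly: a, g(a), g(g(a)).
So |H| = 3.
Ground atoms are formed by filling each argument slot of a predicate with a term from H, so an r-ary predicate gives |H|^r atoms:
  P: 3^2 = 9
Total ground atoms: 9.

9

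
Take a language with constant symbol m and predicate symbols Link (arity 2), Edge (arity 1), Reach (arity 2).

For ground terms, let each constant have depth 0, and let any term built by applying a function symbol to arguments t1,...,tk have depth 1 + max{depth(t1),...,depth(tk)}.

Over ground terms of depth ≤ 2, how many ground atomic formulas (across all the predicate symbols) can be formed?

3

First count ground terms of depth ≤ 2.
With no function symbols every ground term is a constant, so there is exactly 1 ground term at every depth bound.
N_0 = 1
N_1 = 1
N_2 = 1
Explicitly: m.
So |H| = 1.
Ground atoms are formed by filling each argument slot of a predicate with a term from H, so an r-ary predicate gives |H|^r atoms:
  Link: 1^2 = 1;  Edge: 1;  Reach: 1^2 = 1
Total ground atoms: 1 + 1 + 1 = 3.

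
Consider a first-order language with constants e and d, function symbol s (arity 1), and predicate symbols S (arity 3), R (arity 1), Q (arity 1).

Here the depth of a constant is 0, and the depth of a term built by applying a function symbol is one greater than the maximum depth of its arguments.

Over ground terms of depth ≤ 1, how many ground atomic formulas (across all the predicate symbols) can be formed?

72

First count ground terms of depth ≤ 1.
Let N_k = |{terms of depth ≤ k}|. Then N_0 = 2 and N_k = 2 + N_{k-1} for k ≥ 1 (one summand per function symbol, arity giving the exponent).
N_0 = 2
N_1 = 2 + 2 = 4
So |H| = 4.
For each predicate symbol, the number of ground atoms is |H| raised to its arity; summing:
  S: 4^3 = 64;  R: 4;  Q: 4
Total ground atoms: 64 + 4 + 4 = 72.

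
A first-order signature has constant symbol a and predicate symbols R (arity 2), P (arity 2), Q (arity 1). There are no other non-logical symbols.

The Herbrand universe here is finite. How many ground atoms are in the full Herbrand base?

With no function symbols, the Herbrand universe is just the 1 constant.
Ground atoms per predicate: R: 1^2 = 1, P: 1^2 = 1, Q: 1.
Herbrand base size = 1 + 1 + 1 = 3.

3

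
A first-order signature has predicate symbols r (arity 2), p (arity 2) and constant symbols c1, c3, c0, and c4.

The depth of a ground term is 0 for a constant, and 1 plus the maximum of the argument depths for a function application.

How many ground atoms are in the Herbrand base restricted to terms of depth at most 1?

First count ground terms of depth ≤ 1.
With no function symbols every ground term is a constant, so there are exactly 4 ground terms at every depth bound.
N_0 = 4
N_1 = 4
Explicitly: c1, c3, c0, c4.
So |H| = 4.
A ground atom is a predicate applied to a tuple of terms from H, so the count is the sum over predicates of |H|^arity:
  r: 4^2 = 16;  p: 4^2 = 16
Total ground atoms: 16 + 16 = 32.

32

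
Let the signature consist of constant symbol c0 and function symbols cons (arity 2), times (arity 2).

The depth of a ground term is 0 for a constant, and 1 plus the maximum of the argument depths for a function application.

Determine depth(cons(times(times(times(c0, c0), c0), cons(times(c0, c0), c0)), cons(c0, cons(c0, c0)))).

4

depth(times(c0, c0)) = 1 + max(0, 0) = 1
depth(times(times(c0, c0), c0)) = 1 + max(1, 0) = 2
depth(cons(times(c0, c0), c0)) = 1 + max(1, 0) = 2
depth(times(times(times(c0, c0), c0), cons(times(c0, c0), c0))) = 1 + max(2, 2) = 3
depth(cons(c0, c0)) = 1 + max(0, 0) = 1
depth(cons(c0, cons(c0, c0))) = 1 + max(0, 1) = 2
depth(cons(times(times(times(c0, c0), c0), cons(times(c0, c0), c0)), cons(c0, cons(c0, c0)))) = 1 + max(3, 2) = 4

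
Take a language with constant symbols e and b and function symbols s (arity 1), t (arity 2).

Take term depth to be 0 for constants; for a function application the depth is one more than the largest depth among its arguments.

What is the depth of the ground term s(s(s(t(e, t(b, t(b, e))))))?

depth(t(b, e)) = 1 + max(0, 0) = 1
depth(t(b, t(b, e))) = 1 + max(0, 1) = 2
depth(t(e, t(b, t(b, e)))) = 1 + max(0, 2) = 3
depth(s(t(e, t(b, t(b, e))))) = 1 + depth(t(e, t(b, t(b, e)))) = 1 + 3 = 4
depth(s(s(t(e, t(b, t(b, e)))))) = 1 + depth(s(t(e, t(b, t(b, e))))) = 1 + 4 = 5
depth(s(s(s(t(e, t(b, t(b, e))))))) = 1 + depth(s(s(t(e, t(b, t(b, e)))))) = 1 + 5 = 6

6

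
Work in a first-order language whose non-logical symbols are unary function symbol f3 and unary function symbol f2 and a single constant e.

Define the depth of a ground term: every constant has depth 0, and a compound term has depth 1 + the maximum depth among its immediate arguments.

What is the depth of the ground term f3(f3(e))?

depth(f3(e)) = 1 + depth(e) = 1 + 0 = 1
depth(f3(f3(e))) = 1 + depth(f3(e)) = 1 + 1 = 2

2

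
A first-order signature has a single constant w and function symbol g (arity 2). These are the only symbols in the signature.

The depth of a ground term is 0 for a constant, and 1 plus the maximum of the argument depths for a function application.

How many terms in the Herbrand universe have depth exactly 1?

Count level by level. With function symbols g/2, the terms of depth ≤ k are the 1 constant together with each function applied to depth-≤(k−1) tuples, so N_k = 1 + N_{k-1}^2.
N_0 = 1
N_1 = 1 + 1^2 = 2
Terms of depth exactly 1: N_1 − N_0 = 2 − 1 = 1.

1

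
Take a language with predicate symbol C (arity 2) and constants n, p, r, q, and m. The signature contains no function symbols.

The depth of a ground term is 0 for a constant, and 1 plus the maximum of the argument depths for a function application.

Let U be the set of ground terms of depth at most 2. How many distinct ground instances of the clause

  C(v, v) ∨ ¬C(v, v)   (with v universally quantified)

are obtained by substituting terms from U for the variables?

5

Ground terms of depth ≤ 2:
  With no function symbols every ground term is a constant, so there are exactly 5 ground terms at every depth bound.
  N_0 = 5
  N_1 = 5
  N_2 = 5
  Explicitly: n, p, r, q, m.
So there are 5 ground terms available for substitution.
There is 1 variable to instantiate (v),  occurring in at least one literal, so different choices give different ground instances.
Number of ground instances = 5.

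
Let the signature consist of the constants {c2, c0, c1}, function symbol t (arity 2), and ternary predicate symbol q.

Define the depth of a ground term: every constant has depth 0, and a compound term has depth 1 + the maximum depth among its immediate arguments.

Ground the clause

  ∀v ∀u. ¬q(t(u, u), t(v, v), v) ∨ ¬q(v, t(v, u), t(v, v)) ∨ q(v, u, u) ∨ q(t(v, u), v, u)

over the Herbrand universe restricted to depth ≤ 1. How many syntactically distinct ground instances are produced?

144

Ground terms of depth ≤ 1:
  If N_k denotes the number of depth-≤k ground terms, the 3 constants give N_0 = 3, and each function symbol of arity r contributes N_{k-1}^r new terms at level k: N_k = 3 + N_{k-1}^2.
  N_0 = 3
  N_1 = 3 + 3^2 = 12
So there are 12 ground terms available for substitution.
The body mentions every one of the 2 quantified variables; since ground terms form a free algebra, no two substitutions collapse to the same formula.
Number of ground instances = 12^2 = 144.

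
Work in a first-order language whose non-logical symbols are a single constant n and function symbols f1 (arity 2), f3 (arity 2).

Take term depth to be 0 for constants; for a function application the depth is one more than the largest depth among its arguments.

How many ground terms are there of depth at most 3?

723

Write N_k for the number of ground terms of depth ≤ k. A term of depth ≤ k is either a constant or a function symbol applied to arguments of depth ≤ k−1, so N_k = 1 + N_{k-1}^2 + N_{k-1}^2.
N_0 = 1
N_1 = 1 + 1^2 + 1^2 = 3
N_2 = 1 + 3^2 + 3^2 = 19
N_3 = 1 + 19^2 + 19^2 = 723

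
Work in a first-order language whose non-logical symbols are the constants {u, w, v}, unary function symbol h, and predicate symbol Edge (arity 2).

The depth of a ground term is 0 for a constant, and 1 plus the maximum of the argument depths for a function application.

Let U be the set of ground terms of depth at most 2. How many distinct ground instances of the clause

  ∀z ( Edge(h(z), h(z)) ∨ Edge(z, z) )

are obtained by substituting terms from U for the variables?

9

Ground terms of depth ≤ 2:
  Let N_k = |{terms of depth ≤ k}|. Then N_0 = 3 and N_k = 3 + N_{k-1} for k ≥ 1 (one summand per function symbol, arity giving the exponent).
  N_0 = 3
  N_1 = 3 + 3 = 6
  N_2 = 3 + 6 = 9
  Explicitly: u, w, v, h(u), h(w), h(v), h(h(u)), h(h(w)), h(h(v)).
So there are 9 ground terms available for substitution.
There is 1 variable to instantiate (z),  occurring in at least one literal, so different choices give different ground instances.
Number of ground instances = 9.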